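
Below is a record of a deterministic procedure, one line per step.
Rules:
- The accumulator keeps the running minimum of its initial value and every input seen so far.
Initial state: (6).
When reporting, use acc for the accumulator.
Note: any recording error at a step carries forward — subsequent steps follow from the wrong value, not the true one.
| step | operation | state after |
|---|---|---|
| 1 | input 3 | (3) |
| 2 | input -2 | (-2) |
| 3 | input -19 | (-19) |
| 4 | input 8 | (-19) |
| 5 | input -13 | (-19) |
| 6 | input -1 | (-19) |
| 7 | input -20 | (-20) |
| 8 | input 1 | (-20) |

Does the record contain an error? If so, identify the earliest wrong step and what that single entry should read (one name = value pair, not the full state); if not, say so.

1. acc = min(6, 3) = 3 (same as recorded)
2. acc = min(3, -2) = -2 (exactly as logged)
3. acc = min(-2, -19) = -19 (no discrepancy)
4. acc = min(-19, 8) = -19 (agrees with the record)
5. acc = min(-19, -13) = -19 (verified)
6. acc = min(-19, -1) = -19 (no discrepancy)
7. acc = min(-19, -20) = -20 (same as recorded)
8. acc = min(-20, 1) = -20 (confirmed correct)
The whole run recomputes cleanly — no discrepancies.

no error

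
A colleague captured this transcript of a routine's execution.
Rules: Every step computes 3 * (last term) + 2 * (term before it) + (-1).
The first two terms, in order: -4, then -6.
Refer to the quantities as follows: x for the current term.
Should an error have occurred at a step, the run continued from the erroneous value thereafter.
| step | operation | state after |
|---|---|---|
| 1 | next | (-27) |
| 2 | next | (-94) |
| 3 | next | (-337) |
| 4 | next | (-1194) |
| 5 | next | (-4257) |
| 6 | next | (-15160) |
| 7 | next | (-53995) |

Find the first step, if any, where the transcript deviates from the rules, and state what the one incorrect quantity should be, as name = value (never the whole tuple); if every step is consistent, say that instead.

step 4, x = -1200

Recomputing the run from the initial state:
step 1: x = -27
step 2: x = -94
step 3: x = -337
step 4: x = -1200
step 5: x = -4275
step 6: x = -15226
step 7: x = -54229
The first disagreement with the transcript is at step 4, where the value should be x = -1200.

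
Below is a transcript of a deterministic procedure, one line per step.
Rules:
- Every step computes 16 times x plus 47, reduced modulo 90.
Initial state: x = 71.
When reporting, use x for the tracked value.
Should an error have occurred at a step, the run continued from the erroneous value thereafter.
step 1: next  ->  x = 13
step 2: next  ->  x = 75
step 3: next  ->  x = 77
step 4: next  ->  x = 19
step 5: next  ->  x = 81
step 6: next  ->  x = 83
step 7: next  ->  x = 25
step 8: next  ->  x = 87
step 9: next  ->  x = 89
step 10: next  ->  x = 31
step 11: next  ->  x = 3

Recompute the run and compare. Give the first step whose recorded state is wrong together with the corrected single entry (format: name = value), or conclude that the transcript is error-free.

Step 1: x = (16*71 + 47) mod 90 = 13 — checks out.
Step 2: x = (16*13 + 47) mod 90 = 75 — agrees with the transcript.
Step 3: x = (16*75 + 47) mod 90 = 77 — verified.
Step 4: x = (16*77 + 47) mod 90 = 19 — confirmed correct.
Step 5: x = (16*19 + 47) mod 90 = 81 — confirmed correct.
Step 6: x = (16*81 + 47) mod 90 = 83 — exactly as logged.
Step 7: x = (16*83 + 47) mod 90 = 25 — consistent with the transcript.
Step 8: x = (16*25 + 47) mod 90 = 87 — checks out.
Step 9: x = (16*87 + 47) mod 90 = 89 — same as recorded.
Step 10: x = (16*89 + 47) mod 90 = 31 — checks out.
Step 11: x = (16*31 + 47) mod 90 = 3 — consistent with the transcript.
Nothing is out of place; the run is error-free.

no error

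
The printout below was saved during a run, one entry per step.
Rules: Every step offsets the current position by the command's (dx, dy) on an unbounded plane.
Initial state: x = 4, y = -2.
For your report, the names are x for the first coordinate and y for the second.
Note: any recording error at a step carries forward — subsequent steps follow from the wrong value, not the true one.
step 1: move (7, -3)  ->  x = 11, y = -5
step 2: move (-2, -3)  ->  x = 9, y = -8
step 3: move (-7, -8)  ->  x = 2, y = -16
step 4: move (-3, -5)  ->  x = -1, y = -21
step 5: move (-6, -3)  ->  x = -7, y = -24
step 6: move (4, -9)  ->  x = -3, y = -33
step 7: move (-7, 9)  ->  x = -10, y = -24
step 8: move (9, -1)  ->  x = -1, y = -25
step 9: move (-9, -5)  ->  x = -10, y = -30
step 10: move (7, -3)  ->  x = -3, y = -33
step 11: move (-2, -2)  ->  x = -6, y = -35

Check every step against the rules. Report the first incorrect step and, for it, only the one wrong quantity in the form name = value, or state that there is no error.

1. x = 4 + (7) = 11, y = -2 + (-3) = -5 (confirmed correct)
2. x = 11 + (-2) = 9, y = -5 + (-3) = -8 (confirmed correct)
3. x = 9 + (-7) = 2, y = -8 + (-8) = -16 (agrees with the printout)
4. x = 2 + (-3) = -1, y = -16 + (-5) = -21 (consistent with the printout)
5. x = -1 + (-6) = -7, y = -21 + (-3) = -24 (consistent with the printout)
6. x = -7 + (4) = -3, y = -24 + (-9) = -33 (checks out)
7. x = -3 + (-7) = -10, y = -33 + (9) = -24 (no discrepancy)
8. x = -10 + (9) = -1, y = -24 + (-1) = -25 (checks out)
9. x = -1 + (-9) = -10, y = -25 + (-5) = -30 (agrees with the printout)
10. x = -10 + (7) = -3, y = -30 + (-3) = -33 (same as recorded)
11. x = -3 + (-2) = -5, y = -33 + (-2) = -35 (first mismatch against the printout)
That makes step 11 the first incorrect line — x = -5 is what it should show.

step 11, x = -5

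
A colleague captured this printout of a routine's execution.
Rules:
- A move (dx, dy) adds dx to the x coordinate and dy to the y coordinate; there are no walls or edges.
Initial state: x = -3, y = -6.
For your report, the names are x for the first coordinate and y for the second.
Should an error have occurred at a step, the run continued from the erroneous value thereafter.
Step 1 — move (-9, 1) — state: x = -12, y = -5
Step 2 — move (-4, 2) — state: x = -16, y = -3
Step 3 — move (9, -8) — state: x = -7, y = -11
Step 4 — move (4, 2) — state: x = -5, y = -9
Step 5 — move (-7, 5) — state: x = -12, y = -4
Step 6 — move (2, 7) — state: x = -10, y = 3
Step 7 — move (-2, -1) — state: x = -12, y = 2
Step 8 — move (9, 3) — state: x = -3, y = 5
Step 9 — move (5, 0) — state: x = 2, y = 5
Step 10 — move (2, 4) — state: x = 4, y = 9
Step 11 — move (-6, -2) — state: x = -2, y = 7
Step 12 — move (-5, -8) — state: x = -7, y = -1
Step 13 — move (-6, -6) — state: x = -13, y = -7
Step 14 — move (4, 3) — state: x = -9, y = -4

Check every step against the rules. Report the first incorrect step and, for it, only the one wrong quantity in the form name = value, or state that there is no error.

1. x = -3 + (-9) = -12, y = -6 + (1) = -5 (verified)
2. x = -12 + (-4) = -16, y = -5 + (2) = -3 (confirmed correct)
3. x = -16 + (9) = -7, y = -3 + (-8) = -11 (matches)
4. x = -7 + (4) = -3, y = -11 + (2) = -9 (the printout disagrees here)
The audit stops at step 4: the recorded entry is wrong and should be x = -3.

step 4, x = -3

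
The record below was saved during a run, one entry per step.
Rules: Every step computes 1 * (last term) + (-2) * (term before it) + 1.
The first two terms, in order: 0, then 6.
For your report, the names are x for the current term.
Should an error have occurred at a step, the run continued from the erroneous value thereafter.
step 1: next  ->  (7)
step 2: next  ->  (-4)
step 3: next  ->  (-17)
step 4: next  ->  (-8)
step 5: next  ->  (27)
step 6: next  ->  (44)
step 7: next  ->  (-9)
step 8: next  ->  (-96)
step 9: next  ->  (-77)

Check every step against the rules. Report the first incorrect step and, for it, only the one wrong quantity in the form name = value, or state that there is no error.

no error

step 1: x = 1*(6) + (-2)*(0) + (1) = 7 -> consistent with the record
step 2: x = 1*(7) + (-2)*(6) + (1) = -4 -> in agreement
step 3: x = 1*(-4) + (-2)*(7) + (1) = -17 -> checks out
step 4: x = 1*(-17) + (-2)*(-4) + (1) = -8 -> confirmed correct
step 5: x = 1*(-8) + (-2)*(-17) + (1) = 27 -> exactly as logged
step 6: x = 1*(27) + (-2)*(-8) + (1) = 44 -> consistent with the record
step 7: x = 1*(44) + (-2)*(27) + (1) = -9 -> consistent with the record
step 8: x = 1*(-9) + (-2)*(44) + (1) = -96 -> agrees with the record
step 9: x = 1*(-96) + (-2)*(-9) + (1) = -77 -> verified
The recomputation confirms every line.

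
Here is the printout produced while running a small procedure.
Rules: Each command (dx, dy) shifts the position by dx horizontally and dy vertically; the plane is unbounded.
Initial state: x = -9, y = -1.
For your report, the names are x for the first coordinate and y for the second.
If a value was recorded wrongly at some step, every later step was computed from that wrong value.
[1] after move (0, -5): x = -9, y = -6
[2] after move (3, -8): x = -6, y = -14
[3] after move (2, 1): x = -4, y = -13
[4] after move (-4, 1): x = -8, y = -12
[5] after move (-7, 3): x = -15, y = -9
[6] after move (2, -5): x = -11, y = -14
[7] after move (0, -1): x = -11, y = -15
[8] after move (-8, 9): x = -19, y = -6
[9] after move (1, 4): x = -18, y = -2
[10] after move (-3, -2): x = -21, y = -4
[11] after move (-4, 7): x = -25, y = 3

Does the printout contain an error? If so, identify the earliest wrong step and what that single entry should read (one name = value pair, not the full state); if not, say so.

Recomputing the run from the initial state:
step 1: x = -9, y = -6
step 2: x = -6, y = -14
step 3: x = -4, y = -13
step 4: x = -8, y = -12
step 5: x = -15, y = -9
step 6: x = -13, y = -14
step 7: x = -13, y = -15
step 8: x = -21, y = -6
step 9: x = -20, y = -2
step 10: x = -23, y = -4
step 11: x = -27, y = 3
The first disagreement with the printout is at step 6, where the value should be x = -13.

step 6, x = -13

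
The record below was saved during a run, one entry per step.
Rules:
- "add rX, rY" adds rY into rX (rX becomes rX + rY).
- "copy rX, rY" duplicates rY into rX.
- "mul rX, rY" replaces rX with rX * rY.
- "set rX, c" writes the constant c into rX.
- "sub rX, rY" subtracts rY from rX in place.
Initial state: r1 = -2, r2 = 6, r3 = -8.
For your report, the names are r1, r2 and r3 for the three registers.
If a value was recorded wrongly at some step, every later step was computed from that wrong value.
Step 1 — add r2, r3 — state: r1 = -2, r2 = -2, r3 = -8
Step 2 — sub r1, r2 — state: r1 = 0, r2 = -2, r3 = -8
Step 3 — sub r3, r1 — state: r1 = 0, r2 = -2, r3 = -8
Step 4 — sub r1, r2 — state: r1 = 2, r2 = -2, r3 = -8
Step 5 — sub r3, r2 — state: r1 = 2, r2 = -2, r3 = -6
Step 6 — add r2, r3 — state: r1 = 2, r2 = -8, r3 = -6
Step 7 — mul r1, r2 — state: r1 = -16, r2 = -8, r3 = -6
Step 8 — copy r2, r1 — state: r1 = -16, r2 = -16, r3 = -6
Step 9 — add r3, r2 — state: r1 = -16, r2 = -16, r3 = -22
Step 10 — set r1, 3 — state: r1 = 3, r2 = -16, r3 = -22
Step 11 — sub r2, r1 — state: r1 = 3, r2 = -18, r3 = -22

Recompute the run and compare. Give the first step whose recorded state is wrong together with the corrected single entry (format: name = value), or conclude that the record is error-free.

step 11, r2 = -19

Recomputing the run from the initial state:
step 1: r1 = -2, r2 = -2, r3 = -8
step 2: r1 = 0, r2 = -2, r3 = -8
step 3: r1 = 0, r2 = -2, r3 = -8
step 4: r1 = 2, r2 = -2, r3 = -8
step 5: r1 = 2, r2 = -2, r3 = -6
step 6: r1 = 2, r2 = -8, r3 = -6
step 7: r1 = -16, r2 = -8, r3 = -6
step 8: r1 = -16, r2 = -16, r3 = -6
step 9: r1 = -16, r2 = -16, r3 = -22
step 10: r1 = 3, r2 = -16, r3 = -22
step 11: r1 = 3, r2 = -19, r3 = -22
The first disagreement with the record is at step 11, where the value should be r2 = -19.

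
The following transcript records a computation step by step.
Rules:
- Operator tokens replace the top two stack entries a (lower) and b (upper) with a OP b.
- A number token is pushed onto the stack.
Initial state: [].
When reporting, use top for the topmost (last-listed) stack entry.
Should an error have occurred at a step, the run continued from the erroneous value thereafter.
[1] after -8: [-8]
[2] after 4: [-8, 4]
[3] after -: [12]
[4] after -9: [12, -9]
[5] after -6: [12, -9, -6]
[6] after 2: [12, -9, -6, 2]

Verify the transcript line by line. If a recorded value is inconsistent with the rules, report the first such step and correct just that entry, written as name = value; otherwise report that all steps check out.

1. push -8: top = -8 (checks out)
2. push 4: top = 4 (exactly as logged)
3. -8 - 4 = -12 (a discrepancy with the transcript)
Step 3 is the first one off; corrected, top = -12.

step 3, top = -12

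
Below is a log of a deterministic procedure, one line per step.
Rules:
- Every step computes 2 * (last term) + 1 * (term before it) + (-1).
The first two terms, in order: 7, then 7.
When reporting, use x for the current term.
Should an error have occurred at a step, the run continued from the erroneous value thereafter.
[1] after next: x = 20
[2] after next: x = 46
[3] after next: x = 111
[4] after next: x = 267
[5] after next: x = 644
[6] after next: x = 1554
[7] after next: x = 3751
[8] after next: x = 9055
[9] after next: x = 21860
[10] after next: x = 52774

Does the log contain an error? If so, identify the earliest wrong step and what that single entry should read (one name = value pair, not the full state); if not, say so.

Step 1: x = 2*(7) + (1)*(7) + (-1) = 20 — verified.
Step 2: x = 2*(20) + (1)*(7) + (-1) = 46 — consistent with the log.
Step 3: x = 2*(46) + (1)*(20) + (-1) = 111 — verified.
Step 4: x = 2*(111) + (1)*(46) + (-1) = 267 — same as recorded.
Step 5: x = 2*(267) + (1)*(111) + (-1) = 644 — in agreement.
Step 6: x = 2*(644) + (1)*(267) + (-1) = 1554 — agrees with the log.
Step 7: x = 2*(1554) + (1)*(644) + (-1) = 3751 — exactly as logged.
Step 8: x = 2*(3751) + (1)*(1554) + (-1) = 9055 — same as recorded.
Step 9: x = 2*(9055) + (1)*(3751) + (-1) = 21860 — consistent with the log.
Step 10: x = 2*(21860) + (1)*(9055) + (-1) = 52774 — matches.
No step deviates from the rules.

no error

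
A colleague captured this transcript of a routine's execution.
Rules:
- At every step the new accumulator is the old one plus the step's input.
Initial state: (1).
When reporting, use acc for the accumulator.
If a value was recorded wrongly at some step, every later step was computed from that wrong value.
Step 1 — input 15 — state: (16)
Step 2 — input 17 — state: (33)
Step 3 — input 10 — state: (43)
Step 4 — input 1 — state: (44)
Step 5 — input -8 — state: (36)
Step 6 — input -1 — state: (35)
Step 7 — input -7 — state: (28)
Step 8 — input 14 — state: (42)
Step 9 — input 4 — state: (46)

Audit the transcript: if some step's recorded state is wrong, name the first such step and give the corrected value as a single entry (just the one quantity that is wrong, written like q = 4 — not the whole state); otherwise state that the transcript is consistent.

no error

Step 1: acc = 1 + 15 = 16 — confirmed correct.
Step 2: acc = 16 + 17 = 33 — confirmed correct.
Step 3: acc = 33 + 10 = 43 — checks out.
Step 4: acc = 43 + 1 = 44 — agrees with the transcript.
Step 5: acc = 44 + -8 = 36 — no discrepancy.
Step 6: acc = 36 + -1 = 35 — in agreement.
Step 7: acc = 35 + -7 = 28 — agrees with the transcript.
Step 8: acc = 28 + 14 = 42 — matches.
Step 9: acc = 42 + 4 = 46 — matches.
The whole run recomputes cleanly — no discrepancies.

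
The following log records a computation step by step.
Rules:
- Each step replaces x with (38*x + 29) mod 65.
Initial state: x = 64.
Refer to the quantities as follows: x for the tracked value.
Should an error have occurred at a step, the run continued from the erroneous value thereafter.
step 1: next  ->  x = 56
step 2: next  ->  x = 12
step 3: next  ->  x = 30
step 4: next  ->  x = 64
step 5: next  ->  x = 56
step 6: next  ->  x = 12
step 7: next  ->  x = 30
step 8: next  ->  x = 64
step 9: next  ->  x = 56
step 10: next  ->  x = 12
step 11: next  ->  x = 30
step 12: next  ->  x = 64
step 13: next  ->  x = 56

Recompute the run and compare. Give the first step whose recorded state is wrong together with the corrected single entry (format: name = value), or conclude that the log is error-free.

no error

Recomputing the run from the initial state:
step 1: x = 56
step 2: x = 12
step 3: x = 30
step 4: x = 64
step 5: x = 56
step 6: x = 12
step 7: x = 30
step 8: x = 64
step 9: x = 56
step 10: x = 12
step 11: x = 30
step 12: x = 64
step 13: x = 56
This matches the log at every step.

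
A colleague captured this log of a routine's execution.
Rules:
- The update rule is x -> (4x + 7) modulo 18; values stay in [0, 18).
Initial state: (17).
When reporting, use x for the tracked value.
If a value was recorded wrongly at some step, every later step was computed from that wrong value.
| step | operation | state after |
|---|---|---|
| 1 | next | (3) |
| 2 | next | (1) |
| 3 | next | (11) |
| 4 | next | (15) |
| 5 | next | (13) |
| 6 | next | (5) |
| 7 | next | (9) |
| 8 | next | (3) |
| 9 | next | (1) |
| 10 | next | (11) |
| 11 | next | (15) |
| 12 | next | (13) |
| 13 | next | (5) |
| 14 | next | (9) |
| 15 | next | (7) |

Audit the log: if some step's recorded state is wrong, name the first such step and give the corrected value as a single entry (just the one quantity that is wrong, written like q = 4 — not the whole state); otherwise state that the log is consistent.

step 8, x = 7

Step 1: x = (4*17 + 7) mod 18 = 3 — exactly as logged.
Step 2: x = (4*3 + 7) mod 18 = 1 — consistent with the log.
Step 3: x = (4*1 + 7) mod 18 = 11 — exactly as logged.
Step 4: x = (4*11 + 7) mod 18 = 15 — agrees with the log.
Step 5: x = (4*15 + 7) mod 18 = 13 — no discrepancy.
Step 6: x = (4*13 + 7) mod 18 = 5 — consistent with the log.
Step 7: x = (4*5 + 7) mod 18 = 9 — same as recorded.
Step 8: x = (4*9 + 7) mod 18 = 7 — the recorded entry deviates here.
The audit stops at step 8: the recorded entry is wrong and should be x = 7.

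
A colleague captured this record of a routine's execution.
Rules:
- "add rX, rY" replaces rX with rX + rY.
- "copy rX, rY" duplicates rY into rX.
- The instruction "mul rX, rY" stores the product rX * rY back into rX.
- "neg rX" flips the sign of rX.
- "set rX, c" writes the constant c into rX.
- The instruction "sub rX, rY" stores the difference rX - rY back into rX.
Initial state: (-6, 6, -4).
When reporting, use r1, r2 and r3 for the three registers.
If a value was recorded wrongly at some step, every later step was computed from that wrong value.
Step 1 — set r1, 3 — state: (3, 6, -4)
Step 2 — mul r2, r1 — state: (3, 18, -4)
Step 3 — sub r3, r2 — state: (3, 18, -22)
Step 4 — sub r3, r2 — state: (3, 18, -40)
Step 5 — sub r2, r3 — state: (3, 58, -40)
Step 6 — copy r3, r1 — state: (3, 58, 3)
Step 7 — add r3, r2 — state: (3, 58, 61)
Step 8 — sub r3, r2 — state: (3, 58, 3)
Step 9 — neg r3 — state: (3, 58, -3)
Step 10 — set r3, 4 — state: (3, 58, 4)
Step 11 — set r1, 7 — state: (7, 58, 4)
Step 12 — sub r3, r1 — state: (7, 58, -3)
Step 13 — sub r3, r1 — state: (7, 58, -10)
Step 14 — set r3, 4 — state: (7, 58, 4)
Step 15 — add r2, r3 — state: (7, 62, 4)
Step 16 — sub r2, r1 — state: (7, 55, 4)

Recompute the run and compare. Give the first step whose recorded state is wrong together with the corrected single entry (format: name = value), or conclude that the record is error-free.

Recomputing the run from the initial state:
step 1: r1 = 3, r2 = 6, r3 = -4
step 2: r1 = 3, r2 = 18, r3 = -4
step 3: r1 = 3, r2 = 18, r3 = -22
step 4: r1 = 3, r2 = 18, r3 = -40
step 5: r1 = 3, r2 = 58, r3 = -40
step 6: r1 = 3, r2 = 58, r3 = 3
step 7: r1 = 3, r2 = 58, r3 = 61
step 8: r1 = 3, r2 = 58, r3 = 3
step 9: r1 = 3, r2 = 58, r3 = -3
step 10: r1 = 3, r2 = 58, r3 = 4
step 11: r1 = 7, r2 = 58, r3 = 4
step 12: r1 = 7, r2 = 58, r3 = -3
step 13: r1 = 7, r2 = 58, r3 = -10
step 14: r1 = 7, r2 = 58, r3 = 4
step 15: r1 = 7, r2 = 62, r3 = 4
step 16: r1 = 7, r2 = 55, r3 = 4
This matches the record at every step.

no error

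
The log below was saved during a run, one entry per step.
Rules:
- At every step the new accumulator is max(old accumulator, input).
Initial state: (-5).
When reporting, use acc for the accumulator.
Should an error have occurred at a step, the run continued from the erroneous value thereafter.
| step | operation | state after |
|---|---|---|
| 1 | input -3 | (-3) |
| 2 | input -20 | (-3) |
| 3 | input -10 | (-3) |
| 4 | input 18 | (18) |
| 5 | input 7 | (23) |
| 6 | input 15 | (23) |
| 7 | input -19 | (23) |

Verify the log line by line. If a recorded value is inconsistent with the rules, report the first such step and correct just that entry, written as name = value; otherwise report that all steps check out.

step 5, acc = 18

Step 1: acc = max(-5, -3) = -3 — no discrepancy.
Step 2: acc = max(-3, -20) = -3 — agrees with the log.
Step 3: acc = max(-3, -10) = -3 — consistent with the log.
Step 4: acc = max(-3, 18) = 18 — matches.
Step 5: acc = max(18, 7) = 18 — the recorded entry deviates here.
First incorrect step: 5; the correct value is acc = 18.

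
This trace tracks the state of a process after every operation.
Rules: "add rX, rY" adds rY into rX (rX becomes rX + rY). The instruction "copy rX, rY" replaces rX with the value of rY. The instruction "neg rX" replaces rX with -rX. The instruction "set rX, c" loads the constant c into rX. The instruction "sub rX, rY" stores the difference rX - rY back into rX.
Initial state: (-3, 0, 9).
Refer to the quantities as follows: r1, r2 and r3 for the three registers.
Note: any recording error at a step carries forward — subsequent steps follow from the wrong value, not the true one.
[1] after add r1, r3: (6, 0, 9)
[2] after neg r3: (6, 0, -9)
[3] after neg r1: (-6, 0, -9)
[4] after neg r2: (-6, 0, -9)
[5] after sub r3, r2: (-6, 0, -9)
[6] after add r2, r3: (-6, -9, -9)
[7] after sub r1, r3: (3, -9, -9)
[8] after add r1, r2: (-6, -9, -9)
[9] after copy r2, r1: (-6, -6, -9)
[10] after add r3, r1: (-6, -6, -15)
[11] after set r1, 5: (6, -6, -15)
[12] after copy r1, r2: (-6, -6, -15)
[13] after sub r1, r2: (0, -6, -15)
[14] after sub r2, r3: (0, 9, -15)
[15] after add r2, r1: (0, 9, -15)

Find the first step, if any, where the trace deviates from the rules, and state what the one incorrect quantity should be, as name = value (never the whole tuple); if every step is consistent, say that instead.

step 11, r1 = 5

step 1: r1 = -3 + 9 = 6 -> agrees with the trace
step 2: r3 = -(9) = -9 -> confirmed correct
step 3: r1 = -(6) = -6 -> exactly as logged
step 4: r2 = -(0) = 0 -> confirmed correct
step 5: r3 = -9 - 0 = -9 -> same as recorded
step 6: r2 = 0 + -9 = -9 -> agrees with the trace
step 7: r1 = -6 - -9 = 3 -> consistent with the trace
step 8: r1 = 3 + -9 = -6 -> same as recorded
step 9: r2 = -6 -> same as recorded
step 10: r3 = -9 + -6 = -15 -> checks out
step 11: r1 = 5 -> not what was recorded
First incorrect step: 11; the correct value is r1 = 5.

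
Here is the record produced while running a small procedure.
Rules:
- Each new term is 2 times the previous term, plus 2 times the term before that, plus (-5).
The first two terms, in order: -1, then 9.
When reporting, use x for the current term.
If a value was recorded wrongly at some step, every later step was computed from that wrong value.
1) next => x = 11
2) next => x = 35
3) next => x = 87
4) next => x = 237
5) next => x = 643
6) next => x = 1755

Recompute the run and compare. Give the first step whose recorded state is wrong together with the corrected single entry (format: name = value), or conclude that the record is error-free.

1. x = 2*(9) + (2)*(-1) + (-5) = 11 (agrees with the record)
2. x = 2*(11) + (2)*(9) + (-5) = 35 (confirmed correct)
3. x = 2*(35) + (2)*(11) + (-5) = 87 (no discrepancy)
4. x = 2*(87) + (2)*(35) + (-5) = 239 (the record disagrees here)
First deviation found at step 4; the corrected entry is x = 239.

step 4, x = 239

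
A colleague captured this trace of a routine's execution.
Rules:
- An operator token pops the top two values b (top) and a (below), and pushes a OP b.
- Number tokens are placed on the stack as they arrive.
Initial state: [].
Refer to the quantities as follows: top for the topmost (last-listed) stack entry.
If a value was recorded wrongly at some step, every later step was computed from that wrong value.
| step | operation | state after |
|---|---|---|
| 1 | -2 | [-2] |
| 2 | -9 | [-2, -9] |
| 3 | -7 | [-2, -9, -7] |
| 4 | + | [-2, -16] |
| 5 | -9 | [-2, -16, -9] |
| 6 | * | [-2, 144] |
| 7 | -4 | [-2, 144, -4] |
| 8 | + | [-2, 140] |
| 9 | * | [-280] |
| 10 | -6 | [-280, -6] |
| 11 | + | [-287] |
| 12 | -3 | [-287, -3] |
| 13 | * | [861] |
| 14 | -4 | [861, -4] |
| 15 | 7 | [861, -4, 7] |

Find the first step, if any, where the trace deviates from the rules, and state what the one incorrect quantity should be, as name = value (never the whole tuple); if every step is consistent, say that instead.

step 11, top = -286

step 1: push -2: top = -2 -> confirmed correct
step 2: push -9: top = -9 -> verified
step 3: push -7: top = -7 -> matches
step 4: -9 + -7 = -16 -> same as recorded
step 5: push -9: top = -9 -> matches
step 6: -16 * -9 = 144 -> checks out
step 7: push -4: top = -4 -> no discrepancy
step 8: 144 + -4 = 140 -> matches
step 9: -2 * 140 = -280 -> confirmed correct
step 10: push -6: top = -6 -> matches
step 11: -280 + -6 = -286 -> the recorded entry deviates here
Conclusion: step 11 carries the first error; the entry should be top = -286.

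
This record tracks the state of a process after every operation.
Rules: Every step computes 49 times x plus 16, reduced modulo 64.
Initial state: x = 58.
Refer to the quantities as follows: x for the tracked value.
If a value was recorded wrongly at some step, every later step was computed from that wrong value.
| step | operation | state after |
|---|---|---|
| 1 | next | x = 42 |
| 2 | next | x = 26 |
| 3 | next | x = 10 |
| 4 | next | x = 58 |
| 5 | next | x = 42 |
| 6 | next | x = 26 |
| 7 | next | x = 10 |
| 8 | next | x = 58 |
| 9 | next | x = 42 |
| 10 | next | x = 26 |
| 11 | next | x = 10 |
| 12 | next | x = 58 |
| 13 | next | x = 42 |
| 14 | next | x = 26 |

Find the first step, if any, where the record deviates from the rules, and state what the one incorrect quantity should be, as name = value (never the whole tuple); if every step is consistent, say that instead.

Step 1: x = (49*58 + 16) mod 64 = 42 — in agreement.
Step 2: x = (49*42 + 16) mod 64 = 26 — confirmed correct.
Step 3: x = (49*26 + 16) mod 64 = 10 — exactly as logged.
Step 4: x = (49*10 + 16) mod 64 = 58 — in agreement.
Step 5: x = (49*58 + 16) mod 64 = 42 — agrees with the record.
Step 6: x = (49*42 + 16) mod 64 = 26 — confirmed correct.
Step 7: x = (49*26 + 16) mod 64 = 10 — checks out.
Step 8: x = (49*10 + 16) mod 64 = 58 — matches.
Step 9: x = (49*58 + 16) mod 64 = 42 — in agreement.
Step 10: x = (49*42 + 16) mod 64 = 26 — agrees with the record.
Step 11: x = (49*26 + 16) mod 64 = 10 — matches.
Step 12: x = (49*10 + 16) mod 64 = 58 — matches.
Step 13: x = (49*58 + 16) mod 64 = 42 — same as recorded.
Step 14: x = (49*42 + 16) mod 64 = 26 — matches.
No step deviates from the rules.

no error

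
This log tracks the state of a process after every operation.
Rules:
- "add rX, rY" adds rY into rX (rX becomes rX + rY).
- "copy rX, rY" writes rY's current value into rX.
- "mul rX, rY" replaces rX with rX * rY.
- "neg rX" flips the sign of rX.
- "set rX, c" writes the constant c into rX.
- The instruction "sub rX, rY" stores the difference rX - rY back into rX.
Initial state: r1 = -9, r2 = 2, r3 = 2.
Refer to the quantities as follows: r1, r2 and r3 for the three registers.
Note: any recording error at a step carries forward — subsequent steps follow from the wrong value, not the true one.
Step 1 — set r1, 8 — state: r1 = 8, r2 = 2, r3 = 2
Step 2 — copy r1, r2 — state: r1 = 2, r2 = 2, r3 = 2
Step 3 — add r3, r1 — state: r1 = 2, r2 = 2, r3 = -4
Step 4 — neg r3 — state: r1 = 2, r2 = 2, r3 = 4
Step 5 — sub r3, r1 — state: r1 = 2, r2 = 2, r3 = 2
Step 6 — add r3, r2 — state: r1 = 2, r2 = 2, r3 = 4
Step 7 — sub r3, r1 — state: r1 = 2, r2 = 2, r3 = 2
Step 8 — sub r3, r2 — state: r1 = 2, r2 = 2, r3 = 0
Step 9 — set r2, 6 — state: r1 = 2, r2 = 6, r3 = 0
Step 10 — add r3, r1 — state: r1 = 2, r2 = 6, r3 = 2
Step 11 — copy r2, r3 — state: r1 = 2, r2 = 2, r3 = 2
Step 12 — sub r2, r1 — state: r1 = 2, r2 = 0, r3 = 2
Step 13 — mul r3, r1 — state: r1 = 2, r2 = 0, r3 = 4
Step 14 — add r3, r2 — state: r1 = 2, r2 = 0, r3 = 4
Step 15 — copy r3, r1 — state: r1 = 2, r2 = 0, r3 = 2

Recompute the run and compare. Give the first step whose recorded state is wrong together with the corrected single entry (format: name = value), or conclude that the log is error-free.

step 3, r3 = 4

Recomputing the run from the initial state:
step 1: r1 = 8, r2 = 2, r3 = 2
step 2: r1 = 2, r2 = 2, r3 = 2
step 3: r1 = 2, r2 = 2, r3 = 4
step 4: r1 = 2, r2 = 2, r3 = -4
step 5: r1 = 2, r2 = 2, r3 = -6
step 6: r1 = 2, r2 = 2, r3 = -4
step 7: r1 = 2, r2 = 2, r3 = -6
step 8: r1 = 2, r2 = 2, r3 = -8
step 9: r1 = 2, r2 = 6, r3 = -8
step 10: r1 = 2, r2 = 6, r3 = -6
step 11: r1 = 2, r2 = -6, r3 = -6
step 12: r1 = 2, r2 = -8, r3 = -6
step 13: r1 = 2, r2 = -8, r3 = -12
step 14: r1 = 2, r2 = -8, r3 = -20
step 15: r1 = 2, r2 = -8, r3 = 2
The first disagreement with the log is at step 3, where the value should be r3 = 4.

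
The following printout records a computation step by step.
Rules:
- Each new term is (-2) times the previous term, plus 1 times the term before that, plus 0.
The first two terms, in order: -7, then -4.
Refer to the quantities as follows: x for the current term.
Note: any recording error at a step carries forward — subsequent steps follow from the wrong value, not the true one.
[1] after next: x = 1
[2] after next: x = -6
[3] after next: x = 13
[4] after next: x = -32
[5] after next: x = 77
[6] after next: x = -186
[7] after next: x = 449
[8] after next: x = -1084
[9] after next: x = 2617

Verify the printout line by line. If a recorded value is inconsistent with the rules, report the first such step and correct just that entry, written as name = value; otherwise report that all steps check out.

no error

step 1: x = -2*(-4) + (1)*(-7) + (0) = 1 -> consistent with the printout
step 2: x = -2*(1) + (1)*(-4) + (0) = -6 -> confirmed correct
step 3: x = -2*(-6) + (1)*(1) + (0) = 13 -> same as recorded
step 4: x = -2*(13) + (1)*(-6) + (0) = -32 -> matches
step 5: x = -2*(-32) + (1)*(13) + (0) = 77 -> agrees with the printout
step 6: x = -2*(77) + (1)*(-32) + (0) = -186 -> confirmed correct
step 7: x = -2*(-186) + (1)*(77) + (0) = 449 -> matches
step 8: x = -2*(449) + (1)*(-186) + (0) = -1084 -> matches
step 9: x = -2*(-1084) + (1)*(449) + (0) = 2617 -> matches
All steps check out; nothing to correct.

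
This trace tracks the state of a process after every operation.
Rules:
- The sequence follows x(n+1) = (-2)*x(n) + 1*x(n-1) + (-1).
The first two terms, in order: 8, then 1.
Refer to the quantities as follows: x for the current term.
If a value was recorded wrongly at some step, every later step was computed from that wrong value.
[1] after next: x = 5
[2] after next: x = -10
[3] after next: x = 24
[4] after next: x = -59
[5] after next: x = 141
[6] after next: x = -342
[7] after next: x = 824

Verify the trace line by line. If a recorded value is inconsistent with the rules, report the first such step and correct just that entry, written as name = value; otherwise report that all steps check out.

Recomputing the run from the initial state:
step 1: x = 5
step 2: x = -10
step 3: x = 24
step 4: x = -59
step 5: x = 141
step 6: x = -342
step 7: x = 824
This matches the trace at every step.

no error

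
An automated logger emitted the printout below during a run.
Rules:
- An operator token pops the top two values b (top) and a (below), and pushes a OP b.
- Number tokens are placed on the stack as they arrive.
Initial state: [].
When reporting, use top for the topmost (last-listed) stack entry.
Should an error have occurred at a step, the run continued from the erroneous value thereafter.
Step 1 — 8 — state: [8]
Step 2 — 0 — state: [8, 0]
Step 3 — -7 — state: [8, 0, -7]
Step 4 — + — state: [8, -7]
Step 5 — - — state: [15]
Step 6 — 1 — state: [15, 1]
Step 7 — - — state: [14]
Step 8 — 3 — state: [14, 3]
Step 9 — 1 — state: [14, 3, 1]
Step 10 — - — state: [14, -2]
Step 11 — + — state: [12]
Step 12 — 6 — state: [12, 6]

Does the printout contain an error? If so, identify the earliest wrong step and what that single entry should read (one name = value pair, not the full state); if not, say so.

step 10, top = 2

step 1: push 8: top = 8 -> same as recorded
step 2: push 0: top = 0 -> checks out
step 3: push -7: top = -7 -> matches
step 4: 0 + -7 = -7 -> checks out
step 5: 8 - -7 = 15 -> confirmed correct
step 6: push 1: top = 1 -> consistent with the printout
step 7: 15 - 1 = 14 -> consistent with the printout
step 8: push 3: top = 3 -> agrees with the printout
step 9: push 1: top = 1 -> same as recorded
step 10: 3 - 1 = 2 -> the entry is off here
So the first discrepancy is step 10, where the right value is top = 2.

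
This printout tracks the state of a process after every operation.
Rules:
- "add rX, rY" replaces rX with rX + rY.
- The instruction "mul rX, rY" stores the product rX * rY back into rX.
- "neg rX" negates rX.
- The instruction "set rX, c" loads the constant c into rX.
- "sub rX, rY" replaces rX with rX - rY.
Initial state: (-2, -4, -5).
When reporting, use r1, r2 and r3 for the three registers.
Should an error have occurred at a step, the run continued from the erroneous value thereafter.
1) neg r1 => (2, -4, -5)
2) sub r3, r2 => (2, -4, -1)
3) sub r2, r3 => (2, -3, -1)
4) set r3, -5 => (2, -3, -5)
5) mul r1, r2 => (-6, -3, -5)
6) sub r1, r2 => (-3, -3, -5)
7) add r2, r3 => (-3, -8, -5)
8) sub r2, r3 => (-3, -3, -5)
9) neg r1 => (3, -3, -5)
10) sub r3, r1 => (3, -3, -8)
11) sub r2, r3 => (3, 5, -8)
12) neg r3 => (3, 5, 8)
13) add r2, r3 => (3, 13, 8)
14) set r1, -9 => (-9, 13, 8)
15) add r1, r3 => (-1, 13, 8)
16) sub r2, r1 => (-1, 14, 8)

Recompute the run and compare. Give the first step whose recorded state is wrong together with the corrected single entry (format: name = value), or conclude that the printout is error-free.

step 1: r1 = -(-2) = 2 -> verified
step 2: r3 = -5 - -4 = -1 -> exactly as logged
step 3: r2 = -4 - -1 = -3 -> verified
step 4: r3 = -5 -> checks out
step 5: r1 = 2 * -3 = -6 -> no discrepancy
step 6: r1 = -6 - -3 = -3 -> verified
step 7: r2 = -3 + -5 = -8 -> checks out
step 8: r2 = -8 - -5 = -3 -> checks out
step 9: r1 = -(-3) = 3 -> consistent with the printout
step 10: r3 = -5 - 3 = -8 -> agrees with the printout
step 11: r2 = -3 - -8 = 5 -> agrees with the printout
step 12: r3 = -(-8) = 8 -> matches
step 13: r2 = 5 + 8 = 13 -> exactly as logged
step 14: r1 = -9 -> verified
step 15: r1 = -9 + 8 = -1 -> checks out
step 16: r2 = 13 - -1 = 14 -> confirmed correct
Every step is consistent.

no error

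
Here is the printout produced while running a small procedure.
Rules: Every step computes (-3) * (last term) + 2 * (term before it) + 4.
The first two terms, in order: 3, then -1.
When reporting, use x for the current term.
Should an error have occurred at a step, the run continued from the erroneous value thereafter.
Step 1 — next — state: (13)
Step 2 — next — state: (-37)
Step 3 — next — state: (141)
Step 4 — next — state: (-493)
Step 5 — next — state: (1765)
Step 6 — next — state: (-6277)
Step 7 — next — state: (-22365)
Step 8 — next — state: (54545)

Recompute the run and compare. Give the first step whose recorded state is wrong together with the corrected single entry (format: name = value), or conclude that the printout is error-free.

step 7, x = 22365

Recomputing the run from the initial state:
step 1: x = 13
step 2: x = -37
step 3: x = 141
step 4: x = -493
step 5: x = 1765
step 6: x = -6277
step 7: x = 22365
step 8: x = -79645
The first disagreement with the printout is at step 7, where the value should be x = 22365.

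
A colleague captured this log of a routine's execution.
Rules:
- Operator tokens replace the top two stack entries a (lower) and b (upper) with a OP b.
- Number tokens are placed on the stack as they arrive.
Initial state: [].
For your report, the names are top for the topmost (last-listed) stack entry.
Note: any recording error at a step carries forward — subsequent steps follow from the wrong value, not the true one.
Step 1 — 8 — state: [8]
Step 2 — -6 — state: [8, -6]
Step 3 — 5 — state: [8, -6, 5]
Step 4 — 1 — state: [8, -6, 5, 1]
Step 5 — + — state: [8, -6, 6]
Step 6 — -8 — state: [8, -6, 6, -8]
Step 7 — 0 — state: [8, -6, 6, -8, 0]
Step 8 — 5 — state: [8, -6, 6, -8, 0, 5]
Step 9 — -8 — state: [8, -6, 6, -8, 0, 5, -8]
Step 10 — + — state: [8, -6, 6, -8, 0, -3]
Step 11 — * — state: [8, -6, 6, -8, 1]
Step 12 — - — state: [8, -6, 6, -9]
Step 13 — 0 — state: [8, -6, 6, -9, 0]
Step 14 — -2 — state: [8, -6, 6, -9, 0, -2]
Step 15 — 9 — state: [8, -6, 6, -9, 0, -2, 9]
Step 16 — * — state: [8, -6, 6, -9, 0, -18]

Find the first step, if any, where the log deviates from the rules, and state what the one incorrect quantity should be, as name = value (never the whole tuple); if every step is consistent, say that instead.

step 11, top = 0

Recomputing the run from the initial state:
step 1: [8]
step 2: [8, -6]
step 3: [8, -6, 5]
step 4: [8, -6, 5, 1]
step 5: [8, -6, 6]
step 6: [8, -6, 6, -8]
step 7: [8, -6, 6, -8, 0]
step 8: [8, -6, 6, -8, 0, 5]
step 9: [8, -6, 6, -8, 0, 5, -8]
step 10: [8, -6, 6, -8, 0, -3]
step 11: [8, -6, 6, -8, 0]
step 12: [8, -6, 6, -8]
step 13: [8, -6, 6, -8, 0]
step 14: [8, -6, 6, -8, 0, -2]
step 15: [8, -6, 6, -8, 0, -2, 9]
step 16: [8, -6, 6, -8, 0, -18]
The first disagreement with the log is at step 11, where the value should be top = 0.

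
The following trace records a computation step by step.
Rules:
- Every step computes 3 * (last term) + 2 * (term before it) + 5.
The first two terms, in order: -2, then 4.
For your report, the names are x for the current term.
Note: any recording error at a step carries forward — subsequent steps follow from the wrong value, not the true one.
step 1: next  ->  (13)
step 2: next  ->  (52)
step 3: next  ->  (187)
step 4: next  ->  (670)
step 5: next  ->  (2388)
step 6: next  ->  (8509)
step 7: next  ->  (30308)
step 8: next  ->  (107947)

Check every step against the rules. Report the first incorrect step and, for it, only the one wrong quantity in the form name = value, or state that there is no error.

step 5, x = 2389

step 1: x = 3*(4) + (2)*(-2) + (5) = 13 -> in agreement
step 2: x = 3*(13) + (2)*(4) + (5) = 52 -> exactly as logged
step 3: x = 3*(52) + (2)*(13) + (5) = 187 -> consistent with the trace
step 4: x = 3*(187) + (2)*(52) + (5) = 670 -> same as recorded
step 5: x = 3*(670) + (2)*(187) + (5) = 2389 -> a discrepancy with the trace
First incorrect step: 5; the correct value is x = 2389.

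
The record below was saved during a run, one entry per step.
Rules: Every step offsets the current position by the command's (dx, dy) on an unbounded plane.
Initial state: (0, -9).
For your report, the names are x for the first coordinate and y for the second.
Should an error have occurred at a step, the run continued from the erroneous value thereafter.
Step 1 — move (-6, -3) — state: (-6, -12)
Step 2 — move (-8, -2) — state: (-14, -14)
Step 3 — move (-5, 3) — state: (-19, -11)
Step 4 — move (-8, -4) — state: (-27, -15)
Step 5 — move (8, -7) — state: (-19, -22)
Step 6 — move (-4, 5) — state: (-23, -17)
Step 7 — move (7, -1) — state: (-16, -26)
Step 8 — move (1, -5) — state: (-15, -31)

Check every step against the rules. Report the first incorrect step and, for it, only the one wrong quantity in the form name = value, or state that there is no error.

Recomputing the run from the initial state:
step 1: x = -6, y = -12
step 2: x = -14, y = -14
step 3: x = -19, y = -11
step 4: x = -27, y = -15
step 5: x = -19, y = -22
step 6: x = -23, y = -17
step 7: x = -16, y = -18
step 8: x = -15, y = -23
The first disagreement with the record is at step 7, where the value should be y = -18.

step 7, y = -18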